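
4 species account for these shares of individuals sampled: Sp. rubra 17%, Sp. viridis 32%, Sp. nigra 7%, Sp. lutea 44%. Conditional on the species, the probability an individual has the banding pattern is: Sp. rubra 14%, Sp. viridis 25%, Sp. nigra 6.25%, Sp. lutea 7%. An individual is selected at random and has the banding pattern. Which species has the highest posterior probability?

By Bayes' rule, posterior ∝ prior × likelihood:
  Sp. rubra: 0.17 × 0.14 = 0.0238
  Sp. viridis: 0.32 × 0.25 = 0.08
  Sp. nigra: 0.07 × 0.0625 = 0.004375
  Sp. lutea: 0.44 × 0.07 = 0.0308
Sum = 0.138975.
Largest term belongs to Sp. viridis, so Sp. viridis is most probable.

Sp. viridis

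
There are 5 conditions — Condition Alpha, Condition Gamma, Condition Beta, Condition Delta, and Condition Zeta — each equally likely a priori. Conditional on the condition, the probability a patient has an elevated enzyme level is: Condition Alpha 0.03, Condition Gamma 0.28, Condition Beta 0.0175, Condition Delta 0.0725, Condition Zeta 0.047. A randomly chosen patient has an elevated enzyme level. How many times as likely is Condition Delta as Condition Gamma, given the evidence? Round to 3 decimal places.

0.259

With a uniform prior (1/5 each), posterior ∝ likelihood:
  Condition Alpha: 0.03
  Condition Gamma: 0.28
  Condition Beta: 0.0175
  Condition Delta: 0.0725
  Condition Zeta: 0.047
Sum = 0.447.
The ratio is 0.0725 / 0.28 (the normalizer cancels) = 0.259.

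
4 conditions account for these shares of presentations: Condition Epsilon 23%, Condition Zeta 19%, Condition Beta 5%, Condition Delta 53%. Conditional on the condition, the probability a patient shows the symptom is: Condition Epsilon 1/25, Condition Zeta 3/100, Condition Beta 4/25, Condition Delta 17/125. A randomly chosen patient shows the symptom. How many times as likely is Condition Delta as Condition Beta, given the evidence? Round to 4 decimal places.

9.0100

Prior × likelihood for each hypothesis:
  Condition Epsilon: 0.23 × 0.04 = 0.0092
  Condition Zeta: 0.19 × 0.03 = 0.0057
  Condition Beta: 0.05 × 0.16 = 0.008
  Condition Delta: 0.53 × 0.136 = 0.07208
Sum = 0.09498.
The ratio is 0.07208 / 0.008 (the normalizer cancels) = 9.0100.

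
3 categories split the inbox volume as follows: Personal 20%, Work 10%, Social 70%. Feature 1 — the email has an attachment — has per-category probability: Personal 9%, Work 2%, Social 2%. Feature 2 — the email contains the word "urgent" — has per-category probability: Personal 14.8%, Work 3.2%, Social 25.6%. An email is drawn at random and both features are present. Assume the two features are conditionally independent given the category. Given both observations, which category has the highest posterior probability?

Social

Compute prior × likelihood for every hypothesis:
  Personal: 0.2 × 0.09 × 0.148 = 0.002664
  Work: 0.1 × 0.02 × 0.032 = 0.000064
  Social: 0.7 × 0.02 × 0.256 = 0.003584
Sum = 0.006312.
Largest term belongs to Social, so Social is most probable.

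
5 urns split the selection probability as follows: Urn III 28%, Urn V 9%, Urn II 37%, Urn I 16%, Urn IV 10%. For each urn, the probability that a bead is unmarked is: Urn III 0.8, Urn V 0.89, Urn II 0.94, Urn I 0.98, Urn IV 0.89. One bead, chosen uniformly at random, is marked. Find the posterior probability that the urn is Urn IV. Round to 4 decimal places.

Taking complements, P(marked | each) = Urn III 0.2, Urn V 0.11, Urn II 0.06, Urn I 0.02, Urn IV 0.11.
Compute prior × likelihood for every hypothesis:
  Urn III: 0.28 × 0.2 = 0.056
  Urn V: 0.09 × 0.11 = 0.0099
  Urn II: 0.37 × 0.06 = 0.0222
  Urn I: 0.16 × 0.02 = 0.0032
  Urn IV: 0.1 × 0.11 = 0.011
Normalizing constant = 0.1023.
P(Urn IV | evidence) = 0.011 / 0.1023 ≈ 0.1075.

0.1075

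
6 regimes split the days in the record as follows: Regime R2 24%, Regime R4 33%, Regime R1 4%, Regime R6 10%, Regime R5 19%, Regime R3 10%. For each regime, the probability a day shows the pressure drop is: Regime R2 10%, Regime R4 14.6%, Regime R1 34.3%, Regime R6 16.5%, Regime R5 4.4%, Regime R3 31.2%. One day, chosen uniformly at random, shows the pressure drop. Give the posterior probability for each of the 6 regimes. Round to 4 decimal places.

By Bayes' rule, posterior ∝ prior × likelihood:
  Regime R2: 0.24 × 0.1 = 0.024
  Regime R4: 0.33 × 0.146 = 0.04818
  Regime R1: 0.04 × 0.343 = 0.01372
  Regime R6: 0.1 × 0.165 = 0.0165
  Regime R5: 0.19 × 0.044 = 0.00836
  Regime R3: 0.1 × 0.312 = 0.0312
Normalizing constant = 0.14196.
P(Regime R2 | drop) = 0.024/0.14196 ≈ 0.1691
P(Regime R4 | drop) = 0.04818/0.14196 ≈ 0.3394
P(Regime R1 | drop) = 0.01372/0.14196 ≈ 0.0966
P(Regime R6 | drop) = 0.0165/0.14196 ≈ 0.1162
P(Regime R5 | drop) = 0.00836/0.14196 ≈ 0.0589
P(Regime R3 | drop) = 0.0312/0.14196 ≈ 0.2198

Regime R2 0.1691, Regime R4 0.3394, Regime R1 0.0966, Regime R6 0.1162, Regime R5 0.0589, Regime R3 0.2198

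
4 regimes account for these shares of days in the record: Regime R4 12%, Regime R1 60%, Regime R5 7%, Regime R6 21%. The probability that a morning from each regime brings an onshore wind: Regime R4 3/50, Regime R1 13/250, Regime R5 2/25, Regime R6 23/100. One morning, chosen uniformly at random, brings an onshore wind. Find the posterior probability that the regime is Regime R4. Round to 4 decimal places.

Prior × likelihood for each hypothesis:
  Regime R4: 0.12 × 0.06 = 0.0072
  Regime R1: 0.6 × 0.052 = 0.0312
  Regime R5: 0.07 × 0.08 = 0.0056
  Regime R6: 0.21 × 0.23 = 0.0483
Total = 0.0923.
P(Regime R4 | evidence) = 0.0072 / 0.0923 ≈ 0.0780.

0.0780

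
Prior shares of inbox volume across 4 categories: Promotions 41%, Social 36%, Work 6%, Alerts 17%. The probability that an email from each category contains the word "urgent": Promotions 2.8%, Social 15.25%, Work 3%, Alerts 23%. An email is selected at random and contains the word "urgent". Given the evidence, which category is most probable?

Social

Unnormalized posteriors (prior × likelihood):
  Promotions: 0.41 × 0.028 = 0.01148
  Social: 0.36 × 0.1525 = 0.0549
  Work: 0.06 × 0.03 = 0.0018
  Alerts: 0.17 × 0.23 = 0.0391
Sum = 0.10728.
Largest term belongs to Social, so Social is most probable.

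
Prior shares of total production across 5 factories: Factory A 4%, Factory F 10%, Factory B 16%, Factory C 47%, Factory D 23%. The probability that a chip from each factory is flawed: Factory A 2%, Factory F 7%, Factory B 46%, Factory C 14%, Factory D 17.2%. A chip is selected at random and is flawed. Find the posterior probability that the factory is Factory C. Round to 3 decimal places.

Compute prior × likelihood for every hypothesis:
  Factory A: 0.04 × 0.02 = 0.0008
  Factory F: 0.1 × 0.07 = 0.007
  Factory B: 0.16 × 0.46 = 0.0736
  Factory C: 0.47 × 0.14 = 0.0658
  Factory D: 0.23 × 0.172 = 0.03956
Normalizing constant = 0.18676.
P(Factory C | evidence) = 0.0658 / 0.18676 ≈ 0.352.

0.352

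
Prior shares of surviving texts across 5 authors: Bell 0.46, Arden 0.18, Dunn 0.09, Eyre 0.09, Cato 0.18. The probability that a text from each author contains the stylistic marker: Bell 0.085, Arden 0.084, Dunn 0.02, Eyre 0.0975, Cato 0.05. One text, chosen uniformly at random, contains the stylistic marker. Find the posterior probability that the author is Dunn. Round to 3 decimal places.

Compute prior × likelihood for every hypothesis:
  Bell: 0.46 × 0.085 = 0.0391
  Arden: 0.18 × 0.084 = 0.01512
  Dunn: 0.09 × 0.02 = 0.0018
  Eyre: 0.09 × 0.0975 = 0.008775
  Cato: 0.18 × 0.05 = 0.009
Total = 0.073795.
P(Dunn | evidence) = 0.0018 / 0.073795 ≈ 0.024.

0.024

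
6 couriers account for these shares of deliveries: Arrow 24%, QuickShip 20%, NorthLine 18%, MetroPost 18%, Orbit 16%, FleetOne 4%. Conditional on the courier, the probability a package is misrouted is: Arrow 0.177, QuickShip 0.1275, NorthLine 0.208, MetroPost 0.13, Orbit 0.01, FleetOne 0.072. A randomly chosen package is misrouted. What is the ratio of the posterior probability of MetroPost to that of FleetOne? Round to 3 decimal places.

By Bayes' rule, posterior ∝ prior × likelihood:
  Arrow: 0.24 × 0.177 = 0.04248
  QuickShip: 0.2 × 0.1275 = 0.0255
  NorthLine: 0.18 × 0.208 = 0.03744
  MetroPost: 0.18 × 0.13 = 0.0234
  Orbit: 0.16 × 0.01 = 0.0016
  FleetOne: 0.04 × 0.072 = 0.00288
Total = 0.1333.
The ratio is 0.0234 / 0.00288 (the normalizer cancels) = 8.125.

8.125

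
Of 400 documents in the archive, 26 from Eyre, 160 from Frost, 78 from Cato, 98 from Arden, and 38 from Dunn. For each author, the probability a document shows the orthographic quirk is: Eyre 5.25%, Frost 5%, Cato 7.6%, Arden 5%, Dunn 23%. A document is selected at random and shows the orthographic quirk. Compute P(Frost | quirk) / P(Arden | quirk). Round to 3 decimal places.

1.633

By Bayes' rule, posterior ∝ prior × likelihood:
  Eyre: 0.065 × 0.0525 = 0.0034125
  Frost: 0.4 × 0.05 = 0.02
  Cato: 0.195 × 0.076 = 0.01482
  Arden: 0.245 × 0.05 = 0.01225
  Dunn: 0.095 × 0.23 = 0.02185
Total = 0.0723325.
The ratio is 0.02 / 0.01225 (the normalizer cancels) = 1.633.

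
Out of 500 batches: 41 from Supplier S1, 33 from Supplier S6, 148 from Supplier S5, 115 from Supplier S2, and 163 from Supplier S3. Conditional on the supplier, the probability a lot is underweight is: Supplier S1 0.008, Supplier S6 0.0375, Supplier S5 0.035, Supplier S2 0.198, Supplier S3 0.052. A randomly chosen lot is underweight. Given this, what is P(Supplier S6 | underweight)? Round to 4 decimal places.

0.0326

By Bayes' rule, posterior ∝ prior × likelihood:
  Supplier S1: 0.082 × 0.008 = 0.000656
  Supplier S6: 0.066 × 0.0375 = 0.002475
  Supplier S5: 0.296 × 0.035 = 0.01036
  Supplier S2: 0.23 × 0.198 = 0.04554
  Supplier S3: 0.326 × 0.052 = 0.016952
Total = 0.075983.
P(Supplier S6 | evidence) = 0.002475 / 0.075983 ≈ 0.0326.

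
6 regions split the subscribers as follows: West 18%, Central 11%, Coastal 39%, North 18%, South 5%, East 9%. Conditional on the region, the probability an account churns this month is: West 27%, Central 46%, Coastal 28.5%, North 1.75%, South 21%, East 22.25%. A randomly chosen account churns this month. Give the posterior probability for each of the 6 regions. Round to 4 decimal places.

West 0.1992, Central 0.2074, Coastal 0.4555, North 0.0129, South 0.0430, East 0.0821

Unnormalized posteriors (prior × likelihood):
  West: 0.18 × 0.27 = 0.0486
  Central: 0.11 × 0.46 = 0.0506
  Coastal: 0.39 × 0.285 = 0.11115
  North: 0.18 × 0.0175 = 0.00315
  South: 0.05 × 0.21 = 0.0105
  East: 0.09 × 0.2225 = 0.020025
Total = 0.244025.
P(West | churn) = 0.0486/0.244025 ≈ 0.1992
P(Central | churn) = 0.0506/0.244025 ≈ 0.2074
P(Coastal | churn) = 0.11115/0.244025 ≈ 0.4555
P(North | churn) = 0.00315/0.244025 ≈ 0.0129
P(South | churn) = 0.0105/0.244025 ≈ 0.0430
P(East | churn) = 0.020025/0.244025 ≈ 0.0821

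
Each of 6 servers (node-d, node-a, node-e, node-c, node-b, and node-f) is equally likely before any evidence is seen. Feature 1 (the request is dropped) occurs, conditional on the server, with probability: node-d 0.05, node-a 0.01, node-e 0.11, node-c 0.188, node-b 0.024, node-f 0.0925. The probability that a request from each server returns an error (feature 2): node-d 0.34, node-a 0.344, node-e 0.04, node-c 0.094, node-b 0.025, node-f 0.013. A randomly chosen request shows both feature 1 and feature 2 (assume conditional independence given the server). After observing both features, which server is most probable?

node-c

With a uniform prior (1/6 each), posterior ∝ likelihood:
  node-d: 0.05 × 0.34 = 0.017
  node-a: 0.01 × 0.344 = 0.00344
  node-e: 0.11 × 0.04 = 0.0044
  node-c: 0.188 × 0.094 = 0.017672
  node-b: 0.024 × 0.025 = 0.0006
  node-f: 0.0925 × 0.013 = 0.0012025
Total = 0.0443145.
Largest term belongs to node-c, so node-c is most probable.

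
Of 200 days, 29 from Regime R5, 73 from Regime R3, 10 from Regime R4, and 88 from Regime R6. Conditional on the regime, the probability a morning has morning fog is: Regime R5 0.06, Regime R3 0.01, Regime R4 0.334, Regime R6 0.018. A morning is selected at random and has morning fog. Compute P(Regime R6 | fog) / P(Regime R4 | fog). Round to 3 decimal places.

Compute prior × likelihood for every hypothesis:
  Regime R5: 0.145 × 0.06 = 0.0087
  Regime R3: 0.365 × 0.01 = 0.00365
  Regime R4: 0.05 × 0.334 = 0.0167
  Regime R6: 0.44 × 0.018 = 0.00792
Normalizing constant = 0.03697.
The ratio is 0.00792 / 0.0167 (the normalizer cancels) = 0.474.

0.474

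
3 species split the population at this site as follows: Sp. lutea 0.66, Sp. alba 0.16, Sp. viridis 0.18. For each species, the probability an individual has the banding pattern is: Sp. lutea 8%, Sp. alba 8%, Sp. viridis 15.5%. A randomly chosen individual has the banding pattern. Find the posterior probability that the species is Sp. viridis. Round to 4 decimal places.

0.2984

Compute prior × likelihood for every hypothesis:
  Sp. lutea: 0.66 × 0.08 = 0.0528
  Sp. alba: 0.16 × 0.08 = 0.0128
  Sp. viridis: 0.18 × 0.155 = 0.0279
Normalizing constant = 0.0935.
P(Sp. viridis | evidence) = 0.0279 / 0.0935 ≈ 0.2984.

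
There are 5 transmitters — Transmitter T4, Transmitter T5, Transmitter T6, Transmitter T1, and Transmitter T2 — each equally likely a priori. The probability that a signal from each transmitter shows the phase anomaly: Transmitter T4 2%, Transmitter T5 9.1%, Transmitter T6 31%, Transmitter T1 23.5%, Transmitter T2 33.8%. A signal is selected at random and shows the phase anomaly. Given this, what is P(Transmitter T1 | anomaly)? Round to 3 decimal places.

0.236

Since the prior is uniform, the posterior is proportional to the likelihood:
  Transmitter T4: 0.02
  Transmitter T5: 0.091
  Transmitter T6: 0.31
  Transmitter T1: 0.235
  Transmitter T2: 0.338
Total = 0.994.
P(Transmitter T1 | evidence) = 0.235 / 0.994 ≈ 0.236.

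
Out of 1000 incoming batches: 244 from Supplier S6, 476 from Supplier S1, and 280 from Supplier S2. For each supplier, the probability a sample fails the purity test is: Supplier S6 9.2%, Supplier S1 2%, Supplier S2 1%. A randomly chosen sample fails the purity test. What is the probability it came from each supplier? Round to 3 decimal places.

Compute prior × likelihood for every hypothesis:
  Supplier S6: 0.244 × 0.092 = 0.022448
  Supplier S1: 0.476 × 0.02 = 0.00952
  Supplier S2: 0.28 × 0.01 = 0.0028
Sum = 0.034768.
P(Supplier S6 | off-spec) = 0.022448/0.034768 ≈ 0.646
P(Supplier S1 | off-spec) = 0.00952/0.034768 ≈ 0.274
P(Supplier S2 | off-spec) = 0.0028/0.034768 ≈ 0.081

Supplier S6 0.646, Supplier S1 0.274, Supplier S2 0.081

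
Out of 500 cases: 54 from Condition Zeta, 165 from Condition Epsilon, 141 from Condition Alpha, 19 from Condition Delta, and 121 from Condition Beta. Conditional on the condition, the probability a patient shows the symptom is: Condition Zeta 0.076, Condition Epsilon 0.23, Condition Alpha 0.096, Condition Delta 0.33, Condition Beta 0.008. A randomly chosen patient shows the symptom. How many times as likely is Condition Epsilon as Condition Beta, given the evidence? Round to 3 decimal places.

Unnormalized posteriors (prior × likelihood):
  Condition Zeta: 0.108 × 0.076 = 0.008208
  Condition Epsilon: 0.33 × 0.23 = 0.0759
  Condition Alpha: 0.282 × 0.096 = 0.027072
  Condition Delta: 0.038 × 0.33 = 0.01254
  Condition Beta: 0.242 × 0.008 = 0.001936
Sum = 0.125656.
The ratio is 0.0759 / 0.001936 (the normalizer cancels) = 39.205.

39.205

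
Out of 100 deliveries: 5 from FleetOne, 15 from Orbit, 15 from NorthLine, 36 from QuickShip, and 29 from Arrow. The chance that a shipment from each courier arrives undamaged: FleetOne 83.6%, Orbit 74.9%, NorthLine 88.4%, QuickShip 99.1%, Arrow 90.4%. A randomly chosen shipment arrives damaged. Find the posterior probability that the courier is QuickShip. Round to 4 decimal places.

Taking complements, P(damaged | each) = FleetOne 0.164, Orbit 0.251, NorthLine 0.116, QuickShip 0.009, Arrow 0.096.
Unnormalized posteriors (prior × likelihood):
  FleetOne: 0.05 × 0.164 = 0.0082
  Orbit: 0.15 × 0.251 = 0.03765
  NorthLine: 0.15 × 0.116 = 0.0174
  QuickShip: 0.36 × 0.009 = 0.00324
  Arrow: 0.29 × 0.096 = 0.02784
Normalizing constant = 0.09433.
P(QuickShip | evidence) = 0.00324 / 0.09433 ≈ 0.0343.

0.0343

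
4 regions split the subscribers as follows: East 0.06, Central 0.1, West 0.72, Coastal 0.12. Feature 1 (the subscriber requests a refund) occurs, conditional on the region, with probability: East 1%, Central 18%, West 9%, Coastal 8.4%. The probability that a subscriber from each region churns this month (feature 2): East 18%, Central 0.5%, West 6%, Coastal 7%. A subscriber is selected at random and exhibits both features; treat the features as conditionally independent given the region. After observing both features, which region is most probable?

Compute prior × likelihood for every hypothesis:
  East: 0.06 × 0.01 × 0.18 = 0.000108
  Central: 0.1 × 0.18 × 0.005 = 0.00009
  West: 0.72 × 0.09 × 0.06 = 0.003888
  Coastal: 0.12 × 0.084 × 0.07 = 0.0007056
Sum = 0.0047916.
Largest term belongs to West, so West is most probable.

West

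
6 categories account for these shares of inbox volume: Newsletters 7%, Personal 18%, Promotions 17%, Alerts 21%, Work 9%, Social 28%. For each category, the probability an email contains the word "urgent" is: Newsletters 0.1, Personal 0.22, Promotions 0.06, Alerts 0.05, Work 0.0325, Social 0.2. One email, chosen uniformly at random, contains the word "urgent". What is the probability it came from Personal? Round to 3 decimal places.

Compute prior × likelihood for every hypothesis:
  Newsletters: 0.07 × 0.1 = 0.007
  Personal: 0.18 × 0.22 = 0.0396
  Promotions: 0.17 × 0.06 = 0.0102
  Alerts: 0.21 × 0.05 = 0.0105
  Work: 0.09 × 0.0325 = 0.002925
  Social: 0.28 × 0.2 = 0.056
Normalizing constant = 0.126225.
P(Personal | evidence) = 0.0396 / 0.126225 ≈ 0.314.

0.314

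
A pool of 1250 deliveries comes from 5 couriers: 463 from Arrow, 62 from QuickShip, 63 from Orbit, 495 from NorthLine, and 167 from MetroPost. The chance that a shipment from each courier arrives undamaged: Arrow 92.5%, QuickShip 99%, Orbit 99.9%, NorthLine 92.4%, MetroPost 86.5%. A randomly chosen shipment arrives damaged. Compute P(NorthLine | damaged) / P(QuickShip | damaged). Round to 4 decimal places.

60.6774

Taking complements, P(damaged | each) = Arrow 0.075, QuickShip 0.01, Orbit 0.001, NorthLine 0.076, MetroPost 0.135.
Prior × likelihood for each hypothesis:
  Arrow: 0.3704 × 0.075 = 0.02778
  QuickShip: 0.0496 × 0.01 = 0.000496
  Orbit: 0.0504 × 0.001 = 0.0000504
  NorthLine: 0.396 × 0.076 = 0.030096
  MetroPost: 0.1336 × 0.135 = 0.018036
Total = 0.0764584.
The ratio is 0.030096 / 0.000496 (the normalizer cancels) = 60.6774.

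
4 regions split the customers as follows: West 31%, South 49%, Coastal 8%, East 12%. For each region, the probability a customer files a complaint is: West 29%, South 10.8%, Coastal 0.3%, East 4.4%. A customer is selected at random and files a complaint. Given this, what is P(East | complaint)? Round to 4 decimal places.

0.0356

By Bayes' rule, posterior ∝ prior × likelihood:
  West: 0.31 × 0.29 = 0.0899
  South: 0.49 × 0.108 = 0.05292
  Coastal: 0.08 × 0.003 = 0.00024
  East: 0.12 × 0.044 = 0.00528
Sum = 0.14834.
P(East | evidence) = 0.00528 / 0.14834 ≈ 0.0356.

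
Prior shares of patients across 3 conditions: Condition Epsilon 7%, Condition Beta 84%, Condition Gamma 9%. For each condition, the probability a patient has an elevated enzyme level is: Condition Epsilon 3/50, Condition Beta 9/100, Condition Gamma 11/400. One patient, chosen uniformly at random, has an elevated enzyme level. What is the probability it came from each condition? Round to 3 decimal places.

By Bayes' rule, posterior ∝ prior × likelihood:
  Condition Epsilon: 0.07 × 0.06 = 0.0042
  Condition Beta: 0.84 × 0.09 = 0.0756
  Condition Gamma: 0.09 × 0.0275 = 0.002475
Sum = 0.082275.
P(Condition Epsilon | elevated) = 0.0042/0.082275 ≈ 0.051
P(Condition Beta | elevated) = 0.0756/0.082275 ≈ 0.919
P(Condition Gamma | elevated) = 0.002475/0.082275 ≈ 0.030

Condition Epsilon 0.051, Condition Beta 0.919, Condition Gamma 0.030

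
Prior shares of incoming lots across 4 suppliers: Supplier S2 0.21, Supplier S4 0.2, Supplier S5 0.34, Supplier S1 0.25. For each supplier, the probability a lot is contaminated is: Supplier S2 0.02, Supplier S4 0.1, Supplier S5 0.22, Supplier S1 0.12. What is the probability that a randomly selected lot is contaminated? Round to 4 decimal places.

Compute prior × likelihood for every hypothesis:
  Supplier S2: 0.21 × 0.02 = 0.0042
  Supplier S4: 0.2 × 0.1 = 0.02
  Supplier S5: 0.34 × 0.22 = 0.0748
  Supplier S1: 0.25 × 0.12 = 0.03
P(contaminated) = 0.0042 + 0.02 + 0.0748 + 0.03 = 0.129 → 0.1290.

0.1290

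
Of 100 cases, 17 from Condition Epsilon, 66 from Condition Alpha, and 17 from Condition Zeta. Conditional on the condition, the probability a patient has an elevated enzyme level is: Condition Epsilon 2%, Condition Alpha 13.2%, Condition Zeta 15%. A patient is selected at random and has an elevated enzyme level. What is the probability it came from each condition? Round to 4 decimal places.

Condition Epsilon 0.0293, Condition Alpha 0.7509, Condition Zeta 0.2198

Compute prior × likelihood for every hypothesis:
  Condition Epsilon: 0.17 × 0.02 = 0.0034
  Condition Alpha: 0.66 × 0.132 = 0.08712
  Condition Zeta: 0.17 × 0.15 = 0.0255
Total = 0.11602.
P(Condition Epsilon | elevated) = 0.0034/0.11602 ≈ 0.0293
P(Condition Alpha | elevated) = 0.08712/0.11602 ≈ 0.7509
P(Condition Zeta | elevated) = 0.0255/0.11602 ≈ 0.2198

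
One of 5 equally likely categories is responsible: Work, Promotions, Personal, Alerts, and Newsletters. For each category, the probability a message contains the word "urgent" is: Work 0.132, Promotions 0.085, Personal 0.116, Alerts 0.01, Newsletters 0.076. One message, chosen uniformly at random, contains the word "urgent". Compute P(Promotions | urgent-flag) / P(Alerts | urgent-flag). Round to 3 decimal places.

Since the prior is uniform, the posterior is proportional to the likelihood:
  Work: 0.132
  Promotions: 0.085
  Personal: 0.116
  Alerts: 0.01
  Newsletters: 0.076
Sum = 0.419.
The ratio is 0.085 / 0.01 (the normalizer cancels) = 8.500.

8.500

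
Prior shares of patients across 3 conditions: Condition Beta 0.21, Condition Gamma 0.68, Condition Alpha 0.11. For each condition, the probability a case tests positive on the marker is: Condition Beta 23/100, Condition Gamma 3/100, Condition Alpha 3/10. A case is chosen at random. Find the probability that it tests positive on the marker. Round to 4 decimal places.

Prior × likelihood for each hypothesis:
  Condition Beta: 0.21 × 0.23 = 0.0483
  Condition Gamma: 0.68 × 0.03 = 0.0204
  Condition Alpha: 0.11 × 0.3 = 0.033
P(marker-positive) = 0.0483 + 0.0204 + 0.033 = 0.1017 → 0.1017.

0.1017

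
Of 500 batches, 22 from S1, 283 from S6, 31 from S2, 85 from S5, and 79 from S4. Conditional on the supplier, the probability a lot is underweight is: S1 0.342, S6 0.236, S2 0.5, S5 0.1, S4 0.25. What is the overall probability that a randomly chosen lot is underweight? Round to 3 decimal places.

By Bayes' rule, posterior ∝ prior × likelihood:
  S1: 0.044 × 0.342 = 0.015048
  S6: 0.566 × 0.236 = 0.133576
  S2: 0.062 × 0.5 = 0.031
  S5: 0.17 × 0.1 = 0.017
  S4: 0.158 × 0.25 = 0.0395
P(underweight) = 0.015048 + 0.133576 + 0.031 + 0.017 + 0.0395 = 0.236124 → 0.236.

0.236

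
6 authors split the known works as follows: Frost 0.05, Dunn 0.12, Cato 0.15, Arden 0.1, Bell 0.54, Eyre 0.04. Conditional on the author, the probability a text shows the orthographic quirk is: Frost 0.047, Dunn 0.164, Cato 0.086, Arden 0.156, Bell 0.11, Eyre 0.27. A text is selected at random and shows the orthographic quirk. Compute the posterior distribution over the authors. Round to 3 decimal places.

Frost 0.019, Dunn 0.163, Cato 0.107, Arden 0.129, Bell 0.492, Eyre 0.089

By Bayes' rule, posterior ∝ prior × likelihood:
  Frost: 0.05 × 0.047 = 0.00235
  Dunn: 0.12 × 0.164 = 0.01968
  Cato: 0.15 × 0.086 = 0.0129
  Arden: 0.1 × 0.156 = 0.0156
  Bell: 0.54 × 0.11 = 0.0594
  Eyre: 0.04 × 0.27 = 0.0108
Total = 0.12073.
P(Frost | quirk) = 0.00235/0.12073 ≈ 0.019
P(Dunn | quirk) = 0.01968/0.12073 ≈ 0.163
P(Cato | quirk) = 0.0129/0.12073 ≈ 0.107
P(Arden | quirk) = 0.0156/0.12073 ≈ 0.129
P(Bell | quirk) = 0.0594/0.12073 ≈ 0.492
P(Eyre | quirk) = 0.0108/0.12073 ≈ 0.089
(Check: 0.019+0.163+0.107+0.129+0.492+0.089 = 0.999.)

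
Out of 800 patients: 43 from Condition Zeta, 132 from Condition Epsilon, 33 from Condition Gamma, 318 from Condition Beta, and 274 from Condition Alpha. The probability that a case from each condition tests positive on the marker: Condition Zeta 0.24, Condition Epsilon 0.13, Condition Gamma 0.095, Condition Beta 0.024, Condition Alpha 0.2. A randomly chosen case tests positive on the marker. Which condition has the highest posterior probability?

Condition Alpha

By Bayes' rule, posterior ∝ prior × likelihood:
  Condition Zeta: 0.05375 × 0.24 = 0.0129
  Condition Epsilon: 0.165 × 0.13 = 0.02145
  Condition Gamma: 0.04125 × 0.095 = 0.00391875
  Condition Beta: 0.3975 × 0.024 = 0.00954
  Condition Alpha: 0.3425 × 0.2 = 0.0685
Normalizing constant = 0.11630875.
Largest term belongs to Condition Alpha, so Condition Alpha is most probable.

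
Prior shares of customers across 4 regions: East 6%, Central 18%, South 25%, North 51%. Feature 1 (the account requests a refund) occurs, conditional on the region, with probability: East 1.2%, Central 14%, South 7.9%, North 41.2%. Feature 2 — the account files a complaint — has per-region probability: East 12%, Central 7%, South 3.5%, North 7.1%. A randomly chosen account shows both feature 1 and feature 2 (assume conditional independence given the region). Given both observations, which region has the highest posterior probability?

Compute prior × likelihood for every hypothesis:
  East: 0.06 × 0.012 × 0.12 = 0.0000864
  Central: 0.18 × 0.14 × 0.07 = 0.001764
  South: 0.25 × 0.079 × 0.035 = 0.00069125
  North: 0.51 × 0.412 × 0.071 = 0.01491852
Total = 0.01746017.
Largest term belongs to North, so North is most probable.

North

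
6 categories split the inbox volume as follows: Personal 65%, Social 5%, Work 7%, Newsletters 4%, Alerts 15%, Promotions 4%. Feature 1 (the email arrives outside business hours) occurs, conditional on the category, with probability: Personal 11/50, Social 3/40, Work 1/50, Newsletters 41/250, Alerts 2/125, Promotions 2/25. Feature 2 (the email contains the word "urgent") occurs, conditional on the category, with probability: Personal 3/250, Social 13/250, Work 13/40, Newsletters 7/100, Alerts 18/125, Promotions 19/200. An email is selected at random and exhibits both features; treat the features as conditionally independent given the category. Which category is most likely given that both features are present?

Prior × likelihood for each hypothesis:
  Personal: 0.65 × 0.22 × 0.012 = 0.001716
  Social: 0.05 × 0.075 × 0.052 = 0.000195
  Work: 0.07 × 0.02 × 0.325 = 0.000455
  Newsletters: 0.04 × 0.164 × 0.07 = 0.0004592
  Alerts: 0.15 × 0.016 × 0.144 = 0.0003456
  Promotions: 0.04 × 0.08 × 0.095 = 0.000304
Sum = 0.0034748.
Largest term belongs to Personal, so Personal is most probable.

Personal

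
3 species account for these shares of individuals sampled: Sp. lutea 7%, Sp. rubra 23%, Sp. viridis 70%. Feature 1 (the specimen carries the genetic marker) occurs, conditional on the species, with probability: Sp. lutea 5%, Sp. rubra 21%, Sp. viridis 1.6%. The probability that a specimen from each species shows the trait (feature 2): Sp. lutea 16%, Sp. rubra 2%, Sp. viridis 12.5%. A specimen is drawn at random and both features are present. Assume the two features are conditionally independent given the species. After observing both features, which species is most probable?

Compute prior × likelihood for every hypothesis:
  Sp. lutea: 0.07 × 0.05 × 0.16 = 0.00056
  Sp. rubra: 0.23 × 0.21 × 0.02 = 0.000966
  Sp. viridis: 0.7 × 0.016 × 0.125 = 0.0014
Total = 0.002926.
Largest term belongs to Sp. viridis, so Sp. viridis is most probable.

Sp. viridis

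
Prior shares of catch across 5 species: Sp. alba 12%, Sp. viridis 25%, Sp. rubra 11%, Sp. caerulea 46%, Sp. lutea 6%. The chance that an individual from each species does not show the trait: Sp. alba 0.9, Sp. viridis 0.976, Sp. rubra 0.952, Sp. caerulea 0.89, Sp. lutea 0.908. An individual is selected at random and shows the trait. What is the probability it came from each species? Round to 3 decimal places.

Sp. alba 0.151, Sp. viridis 0.076, Sp. rubra 0.066, Sp. caerulea 0.637, Sp. lutea 0.070

Taking complements, P(trait | each) = Sp. alba 0.1, Sp. viridis 0.024, Sp. rubra 0.048, Sp. caerulea 0.11, Sp. lutea 0.092.
By Bayes' rule, posterior ∝ prior × likelihood:
  Sp. alba: 0.12 × 0.1 = 0.012
  Sp. viridis: 0.25 × 0.024 = 0.006
  Sp. rubra: 0.11 × 0.048 = 0.00528
  Sp. caerulea: 0.46 × 0.11 = 0.0506
  Sp. lutea: 0.06 × 0.092 = 0.00552
Normalizing constant = 0.0794.
P(Sp. alba | trait) = 0.012/0.0794 ≈ 0.151
P(Sp. viridis | trait) = 0.006/0.0794 ≈ 0.076
P(Sp. rubra | trait) = 0.00528/0.0794 ≈ 0.066
P(Sp. caerulea | trait) = 0.0506/0.0794 ≈ 0.637
P(Sp. lutea | trait) = 0.00552/0.0794 ≈ 0.070
(Check: 0.151+0.076+0.066+0.637+0.070 = 1.000.)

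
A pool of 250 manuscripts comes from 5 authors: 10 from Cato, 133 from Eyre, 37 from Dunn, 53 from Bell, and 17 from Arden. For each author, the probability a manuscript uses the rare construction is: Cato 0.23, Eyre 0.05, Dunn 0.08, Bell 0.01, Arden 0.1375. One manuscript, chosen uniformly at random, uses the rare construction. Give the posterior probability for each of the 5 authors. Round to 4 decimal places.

Cato 0.1556, Eyre 0.4500, Dunn 0.2003, Bell 0.0359, Arden 0.1582

Prior × likelihood for each hypothesis:
  Cato: 0.04 × 0.23 = 0.0092
  Eyre: 0.532 × 0.05 = 0.0266
  Dunn: 0.148 × 0.08 = 0.01184
  Bell: 0.212 × 0.01 = 0.00212
  Arden: 0.068 × 0.1375 = 0.00935
Sum = 0.05911.
P(Cato | rare-form) = 0.0092/0.05911 ≈ 0.1556
P(Eyre | rare-form) = 0.0266/0.05911 ≈ 0.4500
P(Dunn | rare-form) = 0.01184/0.05911 ≈ 0.2003
P(Bell | rare-form) = 0.00212/0.05911 ≈ 0.0359
P(Arden | rare-form) = 0.00935/0.05911 ≈ 0.1582
(Check: 0.1556+0.4500+0.2003+0.0359+0.1582 = 1.0000.)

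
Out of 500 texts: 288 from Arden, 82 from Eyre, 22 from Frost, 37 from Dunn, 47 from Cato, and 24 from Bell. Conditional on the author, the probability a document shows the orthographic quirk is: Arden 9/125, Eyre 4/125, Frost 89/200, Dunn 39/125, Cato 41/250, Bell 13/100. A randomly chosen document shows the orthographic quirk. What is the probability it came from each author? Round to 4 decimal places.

Arden 0.3735, Eyre 0.0473, Frost 0.1763, Dunn 0.2079, Cato 0.1388, Bell 0.0562

By Bayes' rule, posterior ∝ prior × likelihood:
  Arden: 0.576 × 0.072 = 0.041472
  Eyre: 0.164 × 0.032 = 0.005248
  Frost: 0.044 × 0.445 = 0.01958
  Dunn: 0.074 × 0.312 = 0.023088
  Cato: 0.094 × 0.164 = 0.015416
  Bell: 0.048 × 0.13 = 0.00624
Total = 0.111044.
P(Arden | quirk) = 0.041472/0.111044 ≈ 0.3735
P(Eyre | quirk) = 0.005248/0.111044 ≈ 0.0473
P(Frost | quirk) = 0.01958/0.111044 ≈ 0.1763
P(Dunn | quirk) = 0.023088/0.111044 ≈ 0.2079
P(Cato | quirk) = 0.015416/0.111044 ≈ 0.1388
P(Bell | quirk) = 0.00624/0.111044 ≈ 0.0562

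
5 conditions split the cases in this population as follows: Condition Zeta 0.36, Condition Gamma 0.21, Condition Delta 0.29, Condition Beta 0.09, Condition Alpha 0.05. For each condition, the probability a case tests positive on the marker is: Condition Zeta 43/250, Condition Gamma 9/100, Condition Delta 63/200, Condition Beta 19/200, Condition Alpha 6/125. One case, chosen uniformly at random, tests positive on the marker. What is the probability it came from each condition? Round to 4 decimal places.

Unnormalized posteriors (prior × likelihood):
  Condition Zeta: 0.36 × 0.172 = 0.06192
  Condition Gamma: 0.21 × 0.09 = 0.0189
  Condition Delta: 0.29 × 0.315 = 0.09135
  Condition Beta: 0.09 × 0.095 = 0.00855
  Condition Alpha: 0.05 × 0.048 = 0.0024
Total = 0.18312.
P(Condition Zeta | marker-positive) = 0.06192/0.18312 ≈ 0.3381
P(Condition Gamma | marker-positive) = 0.0189/0.18312 ≈ 0.1032
P(Condition Delta | marker-positive) = 0.09135/0.18312 ≈ 0.4989
P(Condition Beta | marker-positive) = 0.00855/0.18312 ≈ 0.0467
P(Condition Alpha | marker-positive) = 0.0024/0.18312 ≈ 0.0131

Condition Zeta 0.3381, Condition Gamma 0.1032, Condition Delta 0.4989, Condition Beta 0.0467, Condition Alpha 0.0131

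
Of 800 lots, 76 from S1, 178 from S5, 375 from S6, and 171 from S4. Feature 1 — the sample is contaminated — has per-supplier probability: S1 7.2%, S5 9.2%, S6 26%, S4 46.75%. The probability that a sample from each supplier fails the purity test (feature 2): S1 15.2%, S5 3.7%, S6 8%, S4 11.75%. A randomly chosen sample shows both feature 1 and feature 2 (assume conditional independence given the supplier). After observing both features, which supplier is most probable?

Prior × likelihood for each hypothesis:
  S1: 0.095 × 0.072 × 0.152 = 0.00103968
  S5: 0.2225 × 0.092 × 0.037 = 0.00075739
  S6: 0.46875 × 0.26 × 0.08 = 0.00975
  S4: 0.21375 × 0.4675 × 0.1175 = 0.0117415546875
Sum = 0.0232886246875.
Largest term belongs to S4, so S4 is most probable.

S4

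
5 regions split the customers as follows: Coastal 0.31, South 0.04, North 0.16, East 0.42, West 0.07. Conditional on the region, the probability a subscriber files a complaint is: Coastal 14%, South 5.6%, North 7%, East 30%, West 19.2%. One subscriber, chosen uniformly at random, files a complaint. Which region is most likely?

By Bayes' rule, posterior ∝ prior × likelihood:
  Coastal: 0.31 × 0.14 = 0.0434
  South: 0.04 × 0.056 = 0.00224
  North: 0.16 × 0.07 = 0.0112
  East: 0.42 × 0.3 = 0.126
  West: 0.07 × 0.192 = 0.01344
Normalizing constant = 0.19628.
Largest term belongs to East, so East is most probable.

East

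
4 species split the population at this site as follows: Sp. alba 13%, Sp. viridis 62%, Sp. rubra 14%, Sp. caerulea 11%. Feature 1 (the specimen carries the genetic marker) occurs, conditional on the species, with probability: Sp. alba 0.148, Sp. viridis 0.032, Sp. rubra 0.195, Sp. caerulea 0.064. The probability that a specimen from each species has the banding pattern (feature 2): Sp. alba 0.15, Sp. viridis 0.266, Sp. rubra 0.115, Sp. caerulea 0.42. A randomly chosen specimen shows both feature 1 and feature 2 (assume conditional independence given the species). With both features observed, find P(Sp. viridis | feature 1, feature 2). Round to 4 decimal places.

0.3701

Compute prior × likelihood for every hypothesis:
  Sp. alba: 0.13 × 0.148 × 0.15 = 0.002886
  Sp. viridis: 0.62 × 0.032 × 0.266 = 0.00527744
  Sp. rubra: 0.14 × 0.195 × 0.115 = 0.0031395
  Sp. caerulea: 0.11 × 0.064 × 0.42 = 0.0029568
Normalizing constant = 0.01425974.
P(Sp. viridis | evidence) = 0.00527744 / 0.01425974 ≈ 0.3701.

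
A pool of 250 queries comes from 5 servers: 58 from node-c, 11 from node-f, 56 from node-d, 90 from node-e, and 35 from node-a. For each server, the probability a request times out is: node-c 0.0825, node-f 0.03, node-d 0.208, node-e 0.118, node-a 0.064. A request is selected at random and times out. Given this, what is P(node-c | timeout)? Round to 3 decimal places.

Unnormalized posteriors (prior × likelihood):
  node-c: 0.232 × 0.0825 = 0.01914
  node-f: 0.044 × 0.03 = 0.00132
  node-d: 0.224 × 0.208 = 0.046592
  node-e: 0.36 × 0.118 = 0.04248
  node-a: 0.14 × 0.064 = 0.00896
Normalizing constant = 0.118492.
P(node-c | evidence) = 0.01914 / 0.118492 ≈ 0.162.

0.162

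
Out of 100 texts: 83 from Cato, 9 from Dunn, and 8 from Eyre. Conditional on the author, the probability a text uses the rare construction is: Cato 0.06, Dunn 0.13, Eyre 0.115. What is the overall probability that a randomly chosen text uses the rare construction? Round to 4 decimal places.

0.0707

Compute prior × likelihood for every hypothesis:
  Cato: 0.83 × 0.06 = 0.0498
  Dunn: 0.09 × 0.13 = 0.0117
  Eyre: 0.08 × 0.115 = 0.0092
P(rare-form) = 0.0498 + 0.0117 + 0.0092 = 0.0707 → 0.0707.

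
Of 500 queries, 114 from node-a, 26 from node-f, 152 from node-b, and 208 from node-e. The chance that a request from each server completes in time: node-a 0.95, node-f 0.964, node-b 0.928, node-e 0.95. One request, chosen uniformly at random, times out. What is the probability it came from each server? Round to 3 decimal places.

Taking complements, P(timeout | each) = node-a 0.05, node-f 0.036, node-b 0.072, node-e 0.05.
Unnormalized posteriors (prior × likelihood):
  node-a: 0.228 × 0.05 = 0.0114
  node-f: 0.052 × 0.036 = 0.001872
  node-b: 0.304 × 0.072 = 0.021888
  node-e: 0.416 × 0.05 = 0.0208
Sum = 0.05596.
P(node-a | timeout) = 0.0114/0.05596 ≈ 0.204
P(node-f | timeout) = 0.001872/0.05596 ≈ 0.033
P(node-b | timeout) = 0.021888/0.05596 ≈ 0.391
P(node-e | timeout) = 0.0208/0.05596 ≈ 0.372

node-a 0.204, node-f 0.033, node-b 0.391, node-e 0.372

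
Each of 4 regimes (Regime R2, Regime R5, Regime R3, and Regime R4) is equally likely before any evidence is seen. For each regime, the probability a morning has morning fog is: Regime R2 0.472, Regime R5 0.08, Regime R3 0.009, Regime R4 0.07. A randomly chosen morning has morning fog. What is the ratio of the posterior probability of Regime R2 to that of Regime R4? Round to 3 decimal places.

With a uniform prior (1/4 each), posterior ∝ likelihood:
  Regime R2: 0.472
  Regime R5: 0.08
  Regime R3: 0.009
  Regime R4: 0.07
Normalizing constant = 0.631.
The ratio is 0.472 / 0.07 (the normalizer cancels) = 6.743.

6.743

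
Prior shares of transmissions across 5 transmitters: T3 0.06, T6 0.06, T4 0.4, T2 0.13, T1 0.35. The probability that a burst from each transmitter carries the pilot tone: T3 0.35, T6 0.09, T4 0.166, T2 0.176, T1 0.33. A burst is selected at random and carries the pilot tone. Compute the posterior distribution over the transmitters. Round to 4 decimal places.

Compute prior × likelihood for every hypothesis:
  T3: 0.06 × 0.35 = 0.021
  T6: 0.06 × 0.09 = 0.0054
  T4: 0.4 × 0.166 = 0.0664
  T2: 0.13 × 0.176 = 0.02288
  T1: 0.35 × 0.33 = 0.1155
Normalizing constant = 0.23118.
P(T3 | pilot) = 0.021/0.23118 ≈ 0.0908
P(T6 | pilot) = 0.0054/0.23118 ≈ 0.0234
P(T4 | pilot) = 0.0664/0.23118 ≈ 0.2872
P(T2 | pilot) = 0.02288/0.23118 ≈ 0.0990
P(T1 | pilot) = 0.1155/0.23118 ≈ 0.4996

T3 0.0908, T6 0.0234, T4 0.2872, T2 0.0990, T1 0.4996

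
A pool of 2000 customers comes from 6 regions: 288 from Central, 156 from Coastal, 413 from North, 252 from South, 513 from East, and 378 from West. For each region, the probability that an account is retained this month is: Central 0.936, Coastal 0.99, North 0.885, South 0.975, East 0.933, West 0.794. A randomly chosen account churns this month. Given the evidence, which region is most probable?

West

Taking complements, P(churn | each) = Central 0.064, Coastal 0.01, North 0.115, South 0.025, East 0.067, West 0.206.
Prior × likelihood for each hypothesis:
  Central: 0.144 × 0.064 = 0.009216
  Coastal: 0.078 × 0.01 = 0.00078
  North: 0.2065 × 0.115 = 0.0237475
  South: 0.126 × 0.025 = 0.00315
  East: 0.2565 × 0.067 = 0.0171855
  West: 0.189 × 0.206 = 0.038934
Total = 0.093013.
Largest term belongs to West, so West is most probable.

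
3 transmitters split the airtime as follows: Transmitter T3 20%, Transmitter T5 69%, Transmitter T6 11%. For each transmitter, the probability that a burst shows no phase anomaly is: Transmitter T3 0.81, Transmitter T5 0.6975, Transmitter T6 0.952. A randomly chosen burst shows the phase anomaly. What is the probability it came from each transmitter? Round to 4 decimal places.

Taking complements, P(anomaly | each) = Transmitter T3 0.19, Transmitter T5 0.3025, Transmitter T6 0.048.
By Bayes' rule, posterior ∝ prior × likelihood:
  Transmitter T3: 0.2 × 0.19 = 0.038
  Transmitter T5: 0.69 × 0.3025 = 0.208725
  Transmitter T6: 0.11 × 0.048 = 0.00528
Normalizing constant = 0.252005.
P(Transmitter T3 | anomaly) = 0.038/0.252005 ≈ 0.1508
P(Transmitter T5 | anomaly) = 0.208725/0.252005 ≈ 0.8283
P(Transmitter T6 | anomaly) = 0.00528/0.252005 ≈ 0.0210
(Check: 0.1508+0.8283+0.0210 = 1.0001.)

Transmitter T3 0.1508, Transmitter T5 0.8283, Transmitter T6 0.0210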